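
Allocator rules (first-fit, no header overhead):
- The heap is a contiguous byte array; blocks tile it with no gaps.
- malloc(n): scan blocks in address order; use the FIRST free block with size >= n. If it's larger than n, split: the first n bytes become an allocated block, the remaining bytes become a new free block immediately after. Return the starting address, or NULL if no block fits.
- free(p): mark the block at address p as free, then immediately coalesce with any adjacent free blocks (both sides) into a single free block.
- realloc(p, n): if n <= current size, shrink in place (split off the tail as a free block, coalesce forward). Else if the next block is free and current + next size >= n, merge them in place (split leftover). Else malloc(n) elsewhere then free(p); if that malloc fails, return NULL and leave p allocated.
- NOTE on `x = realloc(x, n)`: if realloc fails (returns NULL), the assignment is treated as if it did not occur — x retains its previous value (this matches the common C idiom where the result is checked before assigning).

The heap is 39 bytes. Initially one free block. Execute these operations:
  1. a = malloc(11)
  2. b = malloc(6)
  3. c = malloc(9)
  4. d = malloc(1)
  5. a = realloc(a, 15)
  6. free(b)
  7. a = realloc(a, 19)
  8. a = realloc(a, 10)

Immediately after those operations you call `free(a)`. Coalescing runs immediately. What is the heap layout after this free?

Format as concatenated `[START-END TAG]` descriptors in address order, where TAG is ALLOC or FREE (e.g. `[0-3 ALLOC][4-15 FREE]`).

Answer: [0-16 FREE][17-25 ALLOC][26-26 ALLOC][27-38 FREE]

Derivation:
Op 1: a = malloc(11) -> a = 0; heap: [0-10 ALLOC][11-38 FREE]
Op 2: b = malloc(6) -> b = 11; heap: [0-10 ALLOC][11-16 ALLOC][17-38 FREE]
Op 3: c = malloc(9) -> c = 17; heap: [0-10 ALLOC][11-16 ALLOC][17-25 ALLOC][26-38 FREE]
Op 4: d = malloc(1) -> d = 26; heap: [0-10 ALLOC][11-16 ALLOC][17-25 ALLOC][26-26 ALLOC][27-38 FREE]
Op 5: a = realloc(a, 15) -> NULL (a unchanged); heap: [0-10 ALLOC][11-16 ALLOC][17-25 ALLOC][26-26 ALLOC][27-38 FREE]
Op 6: free(b) -> (freed b); heap: [0-10 ALLOC][11-16 FREE][17-25 ALLOC][26-26 ALLOC][27-38 FREE]
Op 7: a = realloc(a, 19) -> NULL (a unchanged); heap: [0-10 ALLOC][11-16 FREE][17-25 ALLOC][26-26 ALLOC][27-38 FREE]
Op 8: a = realloc(a, 10) -> a = 0; heap: [0-9 ALLOC][10-16 FREE][17-25 ALLOC][26-26 ALLOC][27-38 FREE]
free(a): a = 0 -> block [0-9 ALLOC]; mark free, coalesce with adjacent free neighbors -> [0-16 FREE][17-25 ALLOC][26-26 ALLOC][27-38 FREE]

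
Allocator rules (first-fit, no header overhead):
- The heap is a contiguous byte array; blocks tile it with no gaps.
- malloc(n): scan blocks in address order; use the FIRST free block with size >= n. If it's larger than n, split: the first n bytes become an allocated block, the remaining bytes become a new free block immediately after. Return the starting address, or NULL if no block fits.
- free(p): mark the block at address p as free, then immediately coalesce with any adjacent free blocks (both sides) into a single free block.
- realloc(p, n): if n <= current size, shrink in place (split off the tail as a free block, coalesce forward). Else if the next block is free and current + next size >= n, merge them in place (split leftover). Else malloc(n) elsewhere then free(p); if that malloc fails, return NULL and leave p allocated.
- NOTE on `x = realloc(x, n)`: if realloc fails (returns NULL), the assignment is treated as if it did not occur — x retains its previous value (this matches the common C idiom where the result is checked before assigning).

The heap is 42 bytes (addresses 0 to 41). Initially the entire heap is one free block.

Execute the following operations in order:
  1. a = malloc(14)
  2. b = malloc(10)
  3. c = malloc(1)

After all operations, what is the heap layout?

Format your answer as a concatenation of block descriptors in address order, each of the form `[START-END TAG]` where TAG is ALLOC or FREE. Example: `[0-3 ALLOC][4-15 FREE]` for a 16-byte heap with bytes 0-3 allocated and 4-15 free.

Op 1: a = malloc(14) -> a = 0; heap: [0-13 ALLOC][14-41 FREE]
Op 2: b = malloc(10) -> b = 14; heap: [0-13 ALLOC][14-23 ALLOC][24-41 FREE]
Op 3: c = malloc(1) -> c = 24; heap: [0-13 ALLOC][14-23 ALLOC][24-24 ALLOC][25-41 FREE]

Answer: [0-13 ALLOC][14-23 ALLOC][24-24 ALLOC][25-41 FREE]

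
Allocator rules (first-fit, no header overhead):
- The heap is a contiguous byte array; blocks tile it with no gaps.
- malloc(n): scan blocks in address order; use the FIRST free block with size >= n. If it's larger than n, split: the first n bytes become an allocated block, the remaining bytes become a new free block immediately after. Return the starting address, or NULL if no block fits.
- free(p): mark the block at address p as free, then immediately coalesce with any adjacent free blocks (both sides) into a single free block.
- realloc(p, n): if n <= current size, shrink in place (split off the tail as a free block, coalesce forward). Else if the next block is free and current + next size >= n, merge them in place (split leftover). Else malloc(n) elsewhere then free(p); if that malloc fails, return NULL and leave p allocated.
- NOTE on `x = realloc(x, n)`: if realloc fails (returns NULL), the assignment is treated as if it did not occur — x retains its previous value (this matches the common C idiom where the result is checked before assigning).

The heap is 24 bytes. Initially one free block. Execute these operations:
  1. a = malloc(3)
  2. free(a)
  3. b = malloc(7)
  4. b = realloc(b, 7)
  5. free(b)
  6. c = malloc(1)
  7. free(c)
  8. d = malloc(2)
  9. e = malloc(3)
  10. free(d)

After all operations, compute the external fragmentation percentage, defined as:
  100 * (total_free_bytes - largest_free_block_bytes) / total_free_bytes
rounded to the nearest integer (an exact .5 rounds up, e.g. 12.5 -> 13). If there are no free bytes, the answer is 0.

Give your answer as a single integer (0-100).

Answer: 10

Derivation:
Op 1: a = malloc(3) -> a = 0; heap: [0-2 ALLOC][3-23 FREE]
Op 2: free(a) -> (freed a); heap: [0-23 FREE]
Op 3: b = malloc(7) -> b = 0; heap: [0-6 ALLOC][7-23 FREE]
Op 4: b = realloc(b, 7) -> b = 0; heap: [0-6 ALLOC][7-23 FREE]
Op 5: free(b) -> (freed b); heap: [0-23 FREE]
Op 6: c = malloc(1) -> c = 0; heap: [0-0 ALLOC][1-23 FREE]
Op 7: free(c) -> (freed c); heap: [0-23 FREE]
Op 8: d = malloc(2) -> d = 0; heap: [0-1 ALLOC][2-23 FREE]
Op 9: e = malloc(3) -> e = 2; heap: [0-1 ALLOC][2-4 ALLOC][5-23 FREE]
Op 10: free(d) -> (freed d); heap: [0-1 FREE][2-4 ALLOC][5-23 FREE]
Free blocks: [2 19] total_free=21 largest=19 -> 100*(21-19)/21 = 200/21 ≈ 9.524 -> rounds to 10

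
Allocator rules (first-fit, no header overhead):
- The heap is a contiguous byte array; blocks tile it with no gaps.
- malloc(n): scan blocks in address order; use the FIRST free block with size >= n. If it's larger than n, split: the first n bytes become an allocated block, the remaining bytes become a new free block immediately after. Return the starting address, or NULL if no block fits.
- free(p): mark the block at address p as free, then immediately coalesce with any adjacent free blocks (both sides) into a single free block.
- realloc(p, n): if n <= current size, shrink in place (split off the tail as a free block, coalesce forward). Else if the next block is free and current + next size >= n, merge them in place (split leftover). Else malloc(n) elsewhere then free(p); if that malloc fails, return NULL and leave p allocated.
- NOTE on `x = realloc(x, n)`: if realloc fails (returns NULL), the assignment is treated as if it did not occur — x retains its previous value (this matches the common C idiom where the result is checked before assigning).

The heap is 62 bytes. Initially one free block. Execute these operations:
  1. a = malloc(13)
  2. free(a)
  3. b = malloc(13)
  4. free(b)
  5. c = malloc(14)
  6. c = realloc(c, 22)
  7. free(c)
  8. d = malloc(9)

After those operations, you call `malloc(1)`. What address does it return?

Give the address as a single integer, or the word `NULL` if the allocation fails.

Op 1: a = malloc(13) -> a = 0; heap: [0-12 ALLOC][13-61 FREE]
Op 2: free(a) -> (freed a); heap: [0-61 FREE]
Op 3: b = malloc(13) -> b = 0; heap: [0-12 ALLOC][13-61 FREE]
Op 4: free(b) -> (freed b); heap: [0-61 FREE]
Op 5: c = malloc(14) -> c = 0; heap: [0-13 ALLOC][14-61 FREE]
Op 6: c = realloc(c, 22) -> c = 0; heap: [0-21 ALLOC][22-61 FREE]
Op 7: free(c) -> (freed c); heap: [0-61 FREE]
Op 8: d = malloc(9) -> d = 0; heap: [0-8 ALLOC][9-61 FREE]
malloc(1): first-fit scan over [0-8 ALLOC][9-61 FREE] -> 9

Answer: 9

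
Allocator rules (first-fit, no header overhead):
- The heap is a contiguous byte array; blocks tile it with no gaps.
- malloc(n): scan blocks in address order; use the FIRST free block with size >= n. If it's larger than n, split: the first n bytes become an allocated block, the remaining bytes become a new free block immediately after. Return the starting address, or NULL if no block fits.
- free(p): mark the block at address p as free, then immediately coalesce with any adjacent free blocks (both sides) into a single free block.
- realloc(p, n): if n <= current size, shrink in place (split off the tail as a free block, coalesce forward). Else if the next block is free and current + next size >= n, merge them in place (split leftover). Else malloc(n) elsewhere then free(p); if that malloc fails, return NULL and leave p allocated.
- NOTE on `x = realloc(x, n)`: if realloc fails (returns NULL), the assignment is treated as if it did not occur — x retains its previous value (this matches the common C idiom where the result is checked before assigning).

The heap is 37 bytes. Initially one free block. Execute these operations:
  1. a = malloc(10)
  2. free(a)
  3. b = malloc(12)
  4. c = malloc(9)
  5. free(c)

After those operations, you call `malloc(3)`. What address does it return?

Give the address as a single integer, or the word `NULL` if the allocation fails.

Answer: 12

Derivation:
Op 1: a = malloc(10) -> a = 0; heap: [0-9 ALLOC][10-36 FREE]
Op 2: free(a) -> (freed a); heap: [0-36 FREE]
Op 3: b = malloc(12) -> b = 0; heap: [0-11 ALLOC][12-36 FREE]
Op 4: c = malloc(9) -> c = 12; heap: [0-11 ALLOC][12-20 ALLOC][21-36 FREE]
Op 5: free(c) -> (freed c); heap: [0-11 ALLOC][12-36 FREE]
malloc(3): first-fit scan over [0-11 ALLOC][12-36 FREE] -> 12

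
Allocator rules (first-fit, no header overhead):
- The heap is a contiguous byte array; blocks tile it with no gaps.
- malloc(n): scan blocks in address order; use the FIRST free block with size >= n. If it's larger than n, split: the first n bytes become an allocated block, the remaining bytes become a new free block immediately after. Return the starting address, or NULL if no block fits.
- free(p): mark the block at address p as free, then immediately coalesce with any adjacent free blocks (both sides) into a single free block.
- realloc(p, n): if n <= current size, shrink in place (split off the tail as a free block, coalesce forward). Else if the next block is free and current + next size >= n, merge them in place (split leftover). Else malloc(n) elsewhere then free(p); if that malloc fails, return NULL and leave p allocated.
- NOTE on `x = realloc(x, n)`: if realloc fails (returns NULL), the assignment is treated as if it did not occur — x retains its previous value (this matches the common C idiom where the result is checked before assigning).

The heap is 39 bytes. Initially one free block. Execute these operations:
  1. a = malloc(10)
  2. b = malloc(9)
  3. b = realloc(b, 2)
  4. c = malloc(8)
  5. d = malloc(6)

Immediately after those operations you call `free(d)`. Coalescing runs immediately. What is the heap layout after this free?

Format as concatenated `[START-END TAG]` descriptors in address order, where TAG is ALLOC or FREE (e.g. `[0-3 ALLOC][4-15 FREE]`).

Op 1: a = malloc(10) -> a = 0; heap: [0-9 ALLOC][10-38 FREE]
Op 2: b = malloc(9) -> b = 10; heap: [0-9 ALLOC][10-18 ALLOC][19-38 FREE]
Op 3: b = realloc(b, 2) -> b = 10; heap: [0-9 ALLOC][10-11 ALLOC][12-38 FREE]
Op 4: c = malloc(8) -> c = 12; heap: [0-9 ALLOC][10-11 ALLOC][12-19 ALLOC][20-38 FREE]
Op 5: d = malloc(6) -> d = 20; heap: [0-9 ALLOC][10-11 ALLOC][12-19 ALLOC][20-25 ALLOC][26-38 FREE]
free(d): d = 20 -> block [20-25 ALLOC]; mark free, coalesce with adjacent free neighbors -> [0-9 ALLOC][10-11 ALLOC][12-19 ALLOC][20-38 FREE]

Answer: [0-9 ALLOC][10-11 ALLOC][12-19 ALLOC][20-38 FREE]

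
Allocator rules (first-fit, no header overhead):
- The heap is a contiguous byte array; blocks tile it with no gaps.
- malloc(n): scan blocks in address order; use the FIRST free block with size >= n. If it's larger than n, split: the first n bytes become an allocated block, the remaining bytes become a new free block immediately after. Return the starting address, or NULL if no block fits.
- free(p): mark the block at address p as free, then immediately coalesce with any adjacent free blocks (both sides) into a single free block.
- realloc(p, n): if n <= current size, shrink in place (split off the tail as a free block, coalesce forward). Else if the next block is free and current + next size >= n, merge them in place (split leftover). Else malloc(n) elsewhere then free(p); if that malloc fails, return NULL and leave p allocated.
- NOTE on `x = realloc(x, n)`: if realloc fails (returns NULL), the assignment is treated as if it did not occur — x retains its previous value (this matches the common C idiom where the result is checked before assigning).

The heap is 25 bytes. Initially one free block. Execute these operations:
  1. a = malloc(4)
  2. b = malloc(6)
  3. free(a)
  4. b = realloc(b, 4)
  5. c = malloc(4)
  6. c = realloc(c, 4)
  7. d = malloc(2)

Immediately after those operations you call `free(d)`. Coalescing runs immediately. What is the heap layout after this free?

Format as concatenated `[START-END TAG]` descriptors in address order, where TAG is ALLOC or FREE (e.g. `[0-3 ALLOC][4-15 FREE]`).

Answer: [0-3 ALLOC][4-7 ALLOC][8-24 FREE]

Derivation:
Op 1: a = malloc(4) -> a = 0; heap: [0-3 ALLOC][4-24 FREE]
Op 2: b = malloc(6) -> b = 4; heap: [0-3 ALLOC][4-9 ALLOC][10-24 FREE]
Op 3: free(a) -> (freed a); heap: [0-3 FREE][4-9 ALLOC][10-24 FREE]
Op 4: b = realloc(b, 4) -> b = 4; heap: [0-3 FREE][4-7 ALLOC][8-24 FREE]
Op 5: c = malloc(4) -> c = 0; heap: [0-3 ALLOC][4-7 ALLOC][8-24 FREE]
Op 6: c = realloc(c, 4) -> c = 0; heap: [0-3 ALLOC][4-7 ALLOC][8-24 FREE]
Op 7: d = malloc(2) -> d = 8; heap: [0-3 ALLOC][4-7 ALLOC][8-9 ALLOC][10-24 FREE]
free(d): d = 8 -> block [8-9 ALLOC]; mark free, coalesce with adjacent free neighbors -> [0-3 ALLOC][4-7 ALLOC][8-24 FREE]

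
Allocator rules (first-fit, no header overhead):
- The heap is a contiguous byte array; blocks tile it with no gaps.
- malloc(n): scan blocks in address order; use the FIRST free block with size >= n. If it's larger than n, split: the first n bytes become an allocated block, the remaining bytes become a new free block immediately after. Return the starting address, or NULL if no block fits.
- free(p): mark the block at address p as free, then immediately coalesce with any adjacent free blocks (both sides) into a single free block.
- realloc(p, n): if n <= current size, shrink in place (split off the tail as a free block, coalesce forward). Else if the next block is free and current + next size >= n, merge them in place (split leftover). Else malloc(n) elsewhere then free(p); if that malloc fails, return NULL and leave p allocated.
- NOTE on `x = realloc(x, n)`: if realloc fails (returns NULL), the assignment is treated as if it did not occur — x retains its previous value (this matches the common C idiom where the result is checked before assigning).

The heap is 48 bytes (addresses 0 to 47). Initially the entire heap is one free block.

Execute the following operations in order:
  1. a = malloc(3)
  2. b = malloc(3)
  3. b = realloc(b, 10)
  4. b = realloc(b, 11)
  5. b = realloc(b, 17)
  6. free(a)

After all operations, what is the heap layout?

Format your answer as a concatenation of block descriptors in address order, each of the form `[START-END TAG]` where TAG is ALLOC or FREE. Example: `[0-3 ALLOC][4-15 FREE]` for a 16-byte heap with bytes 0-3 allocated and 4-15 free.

Answer: [0-2 FREE][3-19 ALLOC][20-47 FREE]

Derivation:
Op 1: a = malloc(3) -> a = 0; heap: [0-2 ALLOC][3-47 FREE]
Op 2: b = malloc(3) -> b = 3; heap: [0-2 ALLOC][3-5 ALLOC][6-47 FREE]
Op 3: b = realloc(b, 10) -> b = 3; heap: [0-2 ALLOC][3-12 ALLOC][13-47 FREE]
Op 4: b = realloc(b, 11) -> b = 3; heap: [0-2 ALLOC][3-13 ALLOC][14-47 FREE]
Op 5: b = realloc(b, 17) -> b = 3; heap: [0-2 ALLOC][3-19 ALLOC][20-47 FREE]
Op 6: free(a) -> (freed a); heap: [0-2 FREE][3-19 ALLOC][20-47 FREE]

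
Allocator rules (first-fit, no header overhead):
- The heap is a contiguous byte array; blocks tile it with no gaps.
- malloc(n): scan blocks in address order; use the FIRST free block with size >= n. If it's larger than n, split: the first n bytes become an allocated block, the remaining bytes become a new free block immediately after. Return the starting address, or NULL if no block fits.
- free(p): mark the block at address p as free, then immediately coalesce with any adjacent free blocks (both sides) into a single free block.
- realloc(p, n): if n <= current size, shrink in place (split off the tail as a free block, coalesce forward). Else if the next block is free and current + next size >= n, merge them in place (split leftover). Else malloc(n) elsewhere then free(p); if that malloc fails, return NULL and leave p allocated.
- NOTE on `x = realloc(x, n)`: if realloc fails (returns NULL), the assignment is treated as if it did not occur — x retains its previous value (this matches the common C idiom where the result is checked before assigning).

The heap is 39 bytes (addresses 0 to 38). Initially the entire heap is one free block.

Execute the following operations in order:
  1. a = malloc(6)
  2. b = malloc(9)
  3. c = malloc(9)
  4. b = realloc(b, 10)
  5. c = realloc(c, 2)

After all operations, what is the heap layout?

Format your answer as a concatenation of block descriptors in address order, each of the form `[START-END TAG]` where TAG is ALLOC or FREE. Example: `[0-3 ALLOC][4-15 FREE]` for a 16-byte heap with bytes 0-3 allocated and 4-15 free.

Answer: [0-5 ALLOC][6-14 FREE][15-16 ALLOC][17-23 FREE][24-33 ALLOC][34-38 FREE]

Derivation:
Op 1: a = malloc(6) -> a = 0; heap: [0-5 ALLOC][6-38 FREE]
Op 2: b = malloc(9) -> b = 6; heap: [0-5 ALLOC][6-14 ALLOC][15-38 FREE]
Op 3: c = malloc(9) -> c = 15; heap: [0-5 ALLOC][6-14 ALLOC][15-23 ALLOC][24-38 FREE]
Op 4: b = realloc(b, 10) -> b = 24; heap: [0-5 ALLOC][6-14 FREE][15-23 ALLOC][24-33 ALLOC][34-38 FREE]
Op 5: c = realloc(c, 2) -> c = 15; heap: [0-5 ALLOC][6-14 FREE][15-16 ALLOC][17-23 FREE][24-33 ALLOC][34-38 FREE]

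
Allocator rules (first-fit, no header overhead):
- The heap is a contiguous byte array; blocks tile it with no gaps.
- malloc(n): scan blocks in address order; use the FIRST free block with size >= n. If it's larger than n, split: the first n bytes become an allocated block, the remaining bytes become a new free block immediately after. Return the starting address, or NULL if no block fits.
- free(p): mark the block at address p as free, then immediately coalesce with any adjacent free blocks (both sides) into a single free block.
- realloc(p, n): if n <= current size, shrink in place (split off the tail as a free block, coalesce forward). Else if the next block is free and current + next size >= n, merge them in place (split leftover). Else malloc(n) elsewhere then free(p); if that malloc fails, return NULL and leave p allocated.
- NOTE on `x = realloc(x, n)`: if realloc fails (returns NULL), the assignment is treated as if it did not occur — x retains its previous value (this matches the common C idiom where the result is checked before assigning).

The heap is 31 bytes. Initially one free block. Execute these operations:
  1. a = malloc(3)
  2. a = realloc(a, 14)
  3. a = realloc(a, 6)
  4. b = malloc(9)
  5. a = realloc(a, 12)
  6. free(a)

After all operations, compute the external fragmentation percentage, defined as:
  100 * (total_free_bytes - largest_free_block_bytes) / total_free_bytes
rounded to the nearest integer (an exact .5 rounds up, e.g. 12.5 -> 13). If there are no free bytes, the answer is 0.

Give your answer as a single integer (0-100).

Answer: 27

Derivation:
Op 1: a = malloc(3) -> a = 0; heap: [0-2 ALLOC][3-30 FREE]
Op 2: a = realloc(a, 14) -> a = 0; heap: [0-13 ALLOC][14-30 FREE]
Op 3: a = realloc(a, 6) -> a = 0; heap: [0-5 ALLOC][6-30 FREE]
Op 4: b = malloc(9) -> b = 6; heap: [0-5 ALLOC][6-14 ALLOC][15-30 FREE]
Op 5: a = realloc(a, 12) -> a = 15; heap: [0-5 FREE][6-14 ALLOC][15-26 ALLOC][27-30 FREE]
Op 6: free(a) -> (freed a); heap: [0-5 FREE][6-14 ALLOC][15-30 FREE]
Free blocks: [6 16] total_free=22 largest=16 -> 100*(22-16)/22 = 600/22 ≈ 27.273 -> rounds to 27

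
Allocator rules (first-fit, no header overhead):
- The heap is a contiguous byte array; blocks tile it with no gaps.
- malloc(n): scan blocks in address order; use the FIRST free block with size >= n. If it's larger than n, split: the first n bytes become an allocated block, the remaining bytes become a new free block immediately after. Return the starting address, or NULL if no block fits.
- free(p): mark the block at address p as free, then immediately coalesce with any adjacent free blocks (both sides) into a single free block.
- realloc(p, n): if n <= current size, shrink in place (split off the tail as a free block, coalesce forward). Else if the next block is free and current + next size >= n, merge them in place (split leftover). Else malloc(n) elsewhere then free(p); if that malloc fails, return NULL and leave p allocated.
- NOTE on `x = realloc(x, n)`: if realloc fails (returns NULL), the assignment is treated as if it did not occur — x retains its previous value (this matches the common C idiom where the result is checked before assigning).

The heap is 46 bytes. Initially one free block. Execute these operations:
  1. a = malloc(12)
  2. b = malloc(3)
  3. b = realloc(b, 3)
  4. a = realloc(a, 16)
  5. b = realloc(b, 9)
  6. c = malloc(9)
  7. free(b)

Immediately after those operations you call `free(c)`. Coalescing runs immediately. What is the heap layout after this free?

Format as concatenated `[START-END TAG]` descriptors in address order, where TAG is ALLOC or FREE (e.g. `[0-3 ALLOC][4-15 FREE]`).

Answer: [0-14 FREE][15-30 ALLOC][31-45 FREE]

Derivation:
Op 1: a = malloc(12) -> a = 0; heap: [0-11 ALLOC][12-45 FREE]
Op 2: b = malloc(3) -> b = 12; heap: [0-11 ALLOC][12-14 ALLOC][15-45 FREE]
Op 3: b = realloc(b, 3) -> b = 12; heap: [0-11 ALLOC][12-14 ALLOC][15-45 FREE]
Op 4: a = realloc(a, 16) -> a = 15; heap: [0-11 FREE][12-14 ALLOC][15-30 ALLOC][31-45 FREE]
Op 5: b = realloc(b, 9) -> b = 0; heap: [0-8 ALLOC][9-14 FREE][15-30 ALLOC][31-45 FREE]
Op 6: c = malloc(9) -> c = 31; heap: [0-8 ALLOC][9-14 FREE][15-30 ALLOC][31-39 ALLOC][40-45 FREE]
Op 7: free(b) -> (freed b); heap: [0-14 FREE][15-30 ALLOC][31-39 ALLOC][40-45 FREE]
free(c): c = 31 -> block [31-39 ALLOC]; mark free, coalesce with adjacent free neighbors -> [0-14 FREE][15-30 ALLOC][31-45 FREE]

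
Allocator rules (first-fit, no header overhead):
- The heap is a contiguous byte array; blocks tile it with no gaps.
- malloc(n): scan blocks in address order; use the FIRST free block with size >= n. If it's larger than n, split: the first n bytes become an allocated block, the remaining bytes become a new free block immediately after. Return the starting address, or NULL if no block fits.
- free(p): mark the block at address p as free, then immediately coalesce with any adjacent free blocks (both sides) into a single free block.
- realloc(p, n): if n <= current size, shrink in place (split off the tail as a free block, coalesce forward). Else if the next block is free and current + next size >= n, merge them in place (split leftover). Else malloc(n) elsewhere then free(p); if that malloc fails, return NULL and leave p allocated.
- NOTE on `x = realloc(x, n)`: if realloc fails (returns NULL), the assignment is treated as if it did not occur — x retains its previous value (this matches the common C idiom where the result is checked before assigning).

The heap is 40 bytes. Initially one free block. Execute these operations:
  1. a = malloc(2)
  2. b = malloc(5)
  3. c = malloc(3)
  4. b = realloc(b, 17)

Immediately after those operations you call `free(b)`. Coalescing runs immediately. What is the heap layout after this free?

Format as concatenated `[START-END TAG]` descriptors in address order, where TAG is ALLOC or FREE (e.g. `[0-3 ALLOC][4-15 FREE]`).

Op 1: a = malloc(2) -> a = 0; heap: [0-1 ALLOC][2-39 FREE]
Op 2: b = malloc(5) -> b = 2; heap: [0-1 ALLOC][2-6 ALLOC][7-39 FREE]
Op 3: c = malloc(3) -> c = 7; heap: [0-1 ALLOC][2-6 ALLOC][7-9 ALLOC][10-39 FREE]
Op 4: b = realloc(b, 17) -> b = 10; heap: [0-1 ALLOC][2-6 FREE][7-9 ALLOC][10-26 ALLOC][27-39 FREE]
free(b): b = 10 -> block [10-26 ALLOC]; mark free, coalesce with adjacent free neighbors -> [0-1 ALLOC][2-6 FREE][7-9 ALLOC][10-39 FREE]

Answer: [0-1 ALLOC][2-6 FREE][7-9 ALLOC][10-39 FREE]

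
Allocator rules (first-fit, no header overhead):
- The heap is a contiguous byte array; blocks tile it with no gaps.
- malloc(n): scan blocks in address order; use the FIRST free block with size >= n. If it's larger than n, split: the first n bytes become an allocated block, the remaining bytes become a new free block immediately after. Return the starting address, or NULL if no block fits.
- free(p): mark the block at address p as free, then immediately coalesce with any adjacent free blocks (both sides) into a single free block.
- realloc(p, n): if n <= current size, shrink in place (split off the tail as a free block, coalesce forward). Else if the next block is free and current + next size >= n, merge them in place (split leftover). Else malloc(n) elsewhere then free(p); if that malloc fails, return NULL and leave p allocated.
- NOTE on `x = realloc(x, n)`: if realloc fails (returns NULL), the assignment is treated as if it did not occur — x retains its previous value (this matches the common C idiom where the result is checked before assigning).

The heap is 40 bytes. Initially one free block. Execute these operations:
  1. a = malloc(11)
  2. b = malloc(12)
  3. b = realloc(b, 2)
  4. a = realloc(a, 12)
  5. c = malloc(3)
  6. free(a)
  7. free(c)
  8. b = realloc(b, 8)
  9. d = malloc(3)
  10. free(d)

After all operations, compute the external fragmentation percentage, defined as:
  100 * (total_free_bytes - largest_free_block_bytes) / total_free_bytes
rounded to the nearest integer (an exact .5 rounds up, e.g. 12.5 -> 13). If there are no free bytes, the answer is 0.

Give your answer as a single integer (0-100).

Answer: 34

Derivation:
Op 1: a = malloc(11) -> a = 0; heap: [0-10 ALLOC][11-39 FREE]
Op 2: b = malloc(12) -> b = 11; heap: [0-10 ALLOC][11-22 ALLOC][23-39 FREE]
Op 3: b = realloc(b, 2) -> b = 11; heap: [0-10 ALLOC][11-12 ALLOC][13-39 FREE]
Op 4: a = realloc(a, 12) -> a = 13; heap: [0-10 FREE][11-12 ALLOC][13-24 ALLOC][25-39 FREE]
Op 5: c = malloc(3) -> c = 0; heap: [0-2 ALLOC][3-10 FREE][11-12 ALLOC][13-24 ALLOC][25-39 FREE]
Op 6: free(a) -> (freed a); heap: [0-2 ALLOC][3-10 FREE][11-12 ALLOC][13-39 FREE]
Op 7: free(c) -> (freed c); heap: [0-10 FREE][11-12 ALLOC][13-39 FREE]
Op 8: b = realloc(b, 8) -> b = 11; heap: [0-10 FREE][11-18 ALLOC][19-39 FREE]
Op 9: d = malloc(3) -> d = 0; heap: [0-2 ALLOC][3-10 FREE][11-18 ALLOC][19-39 FREE]
Op 10: free(d) -> (freed d); heap: [0-10 FREE][11-18 ALLOC][19-39 FREE]
Free blocks: [11 21] total_free=32 largest=21 -> 100*(32-21)/32 = 1100/32 = 34.375 -> rounds to 34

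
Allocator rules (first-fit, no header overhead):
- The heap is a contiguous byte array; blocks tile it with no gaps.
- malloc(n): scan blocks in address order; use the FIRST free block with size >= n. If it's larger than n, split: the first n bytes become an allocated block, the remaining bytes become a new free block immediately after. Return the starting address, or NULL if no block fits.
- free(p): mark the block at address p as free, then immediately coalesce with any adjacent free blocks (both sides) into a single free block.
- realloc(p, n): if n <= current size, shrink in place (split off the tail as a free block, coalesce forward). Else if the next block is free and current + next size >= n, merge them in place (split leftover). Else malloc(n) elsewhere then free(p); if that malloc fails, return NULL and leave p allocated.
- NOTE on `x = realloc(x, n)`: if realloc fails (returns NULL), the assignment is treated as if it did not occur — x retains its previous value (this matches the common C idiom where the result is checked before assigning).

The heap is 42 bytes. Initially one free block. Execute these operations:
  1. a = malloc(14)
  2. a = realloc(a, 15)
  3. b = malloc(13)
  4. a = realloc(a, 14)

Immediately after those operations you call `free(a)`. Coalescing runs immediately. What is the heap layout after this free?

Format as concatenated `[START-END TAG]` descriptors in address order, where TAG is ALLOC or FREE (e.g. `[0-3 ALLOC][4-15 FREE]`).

Answer: [0-14 FREE][15-27 ALLOC][28-41 FREE]

Derivation:
Op 1: a = malloc(14) -> a = 0; heap: [0-13 ALLOC][14-41 FREE]
Op 2: a = realloc(a, 15) -> a = 0; heap: [0-14 ALLOC][15-41 FREE]
Op 3: b = malloc(13) -> b = 15; heap: [0-14 ALLOC][15-27 ALLOC][28-41 FREE]
Op 4: a = realloc(a, 14) -> a = 0; heap: [0-13 ALLOC][14-14 FREE][15-27 ALLOC][28-41 FREE]
free(a): a = 0 -> block [0-13 ALLOC]; mark free, coalesce with adjacent free neighbors -> [0-14 FREE][15-27 ALLOC][28-41 FREE]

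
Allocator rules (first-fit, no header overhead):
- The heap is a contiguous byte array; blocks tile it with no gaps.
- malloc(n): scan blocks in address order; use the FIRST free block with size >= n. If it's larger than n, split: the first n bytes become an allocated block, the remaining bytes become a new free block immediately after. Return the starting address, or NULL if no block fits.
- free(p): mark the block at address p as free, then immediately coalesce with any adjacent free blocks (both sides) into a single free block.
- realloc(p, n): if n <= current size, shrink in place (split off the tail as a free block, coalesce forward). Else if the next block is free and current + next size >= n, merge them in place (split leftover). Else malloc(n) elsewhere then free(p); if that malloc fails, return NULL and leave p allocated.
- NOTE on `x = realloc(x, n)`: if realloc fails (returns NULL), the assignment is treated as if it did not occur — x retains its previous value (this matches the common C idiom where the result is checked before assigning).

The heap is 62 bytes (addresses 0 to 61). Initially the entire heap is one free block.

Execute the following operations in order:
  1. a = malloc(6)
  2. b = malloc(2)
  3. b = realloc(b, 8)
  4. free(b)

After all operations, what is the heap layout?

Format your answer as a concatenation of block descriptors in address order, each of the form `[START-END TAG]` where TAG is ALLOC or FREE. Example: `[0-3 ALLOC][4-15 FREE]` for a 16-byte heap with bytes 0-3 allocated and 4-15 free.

Answer: [0-5 ALLOC][6-61 FREE]

Derivation:
Op 1: a = malloc(6) -> a = 0; heap: [0-5 ALLOC][6-61 FREE]
Op 2: b = malloc(2) -> b = 6; heap: [0-5 ALLOC][6-7 ALLOC][8-61 FREE]
Op 3: b = realloc(b, 8) -> b = 6; heap: [0-5 ALLOC][6-13 ALLOC][14-61 FREE]
Op 4: free(b) -> (freed b); heap: [0-5 ALLOC][6-61 FREE]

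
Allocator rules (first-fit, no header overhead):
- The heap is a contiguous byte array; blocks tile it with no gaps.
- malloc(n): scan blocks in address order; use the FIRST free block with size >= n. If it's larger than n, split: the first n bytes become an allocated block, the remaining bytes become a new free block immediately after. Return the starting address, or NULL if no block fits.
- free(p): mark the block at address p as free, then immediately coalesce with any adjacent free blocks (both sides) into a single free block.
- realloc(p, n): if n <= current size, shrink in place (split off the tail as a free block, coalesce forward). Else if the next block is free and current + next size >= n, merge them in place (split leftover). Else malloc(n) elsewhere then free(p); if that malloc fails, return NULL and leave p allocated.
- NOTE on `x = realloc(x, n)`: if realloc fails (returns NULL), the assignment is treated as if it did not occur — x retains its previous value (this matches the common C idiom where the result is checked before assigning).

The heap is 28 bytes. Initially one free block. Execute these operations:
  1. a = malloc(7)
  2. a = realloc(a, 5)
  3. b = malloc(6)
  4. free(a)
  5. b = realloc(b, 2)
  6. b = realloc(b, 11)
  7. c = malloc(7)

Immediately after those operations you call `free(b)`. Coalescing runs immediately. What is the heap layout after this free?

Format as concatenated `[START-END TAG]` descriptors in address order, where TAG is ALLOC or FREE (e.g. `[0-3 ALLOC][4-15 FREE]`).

Op 1: a = malloc(7) -> a = 0; heap: [0-6 ALLOC][7-27 FREE]
Op 2: a = realloc(a, 5) -> a = 0; heap: [0-4 ALLOC][5-27 FREE]
Op 3: b = malloc(6) -> b = 5; heap: [0-4 ALLOC][5-10 ALLOC][11-27 FREE]
Op 4: free(a) -> (freed a); heap: [0-4 FREE][5-10 ALLOC][11-27 FREE]
Op 5: b = realloc(b, 2) -> b = 5; heap: [0-4 FREE][5-6 ALLOC][7-27 FREE]
Op 6: b = realloc(b, 11) -> b = 5; heap: [0-4 FREE][5-15 ALLOC][16-27 FREE]
Op 7: c = malloc(7) -> c = 16; heap: [0-4 FREE][5-15 ALLOC][16-22 ALLOC][23-27 FREE]
free(b): b = 5 -> block [5-15 ALLOC]; mark free, coalesce with adjacent free neighbors -> [0-15 FREE][16-22 ALLOC][23-27 FREE]

Answer: [0-15 FREE][16-22 ALLOC][23-27 FREE]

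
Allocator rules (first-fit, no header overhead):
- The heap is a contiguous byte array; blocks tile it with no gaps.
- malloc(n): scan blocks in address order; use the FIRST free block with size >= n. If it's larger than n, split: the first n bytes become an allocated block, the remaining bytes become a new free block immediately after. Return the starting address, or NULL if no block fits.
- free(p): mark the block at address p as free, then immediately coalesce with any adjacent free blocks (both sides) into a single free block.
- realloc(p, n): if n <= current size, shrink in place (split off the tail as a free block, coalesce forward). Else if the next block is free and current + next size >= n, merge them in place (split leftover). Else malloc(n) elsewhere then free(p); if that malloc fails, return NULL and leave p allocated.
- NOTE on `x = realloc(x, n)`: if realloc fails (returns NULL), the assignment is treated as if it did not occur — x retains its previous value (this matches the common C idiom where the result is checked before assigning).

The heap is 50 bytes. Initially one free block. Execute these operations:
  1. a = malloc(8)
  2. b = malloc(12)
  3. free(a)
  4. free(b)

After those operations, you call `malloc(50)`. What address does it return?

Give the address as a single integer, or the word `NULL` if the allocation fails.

Answer: 0

Derivation:
Op 1: a = malloc(8) -> a = 0; heap: [0-7 ALLOC][8-49 FREE]
Op 2: b = malloc(12) -> b = 8; heap: [0-7 ALLOC][8-19 ALLOC][20-49 FREE]
Op 3: free(a) -> (freed a); heap: [0-7 FREE][8-19 ALLOC][20-49 FREE]
Op 4: free(b) -> (freed b); heap: [0-49 FREE]
malloc(50): first-fit scan over [0-49 FREE] -> 0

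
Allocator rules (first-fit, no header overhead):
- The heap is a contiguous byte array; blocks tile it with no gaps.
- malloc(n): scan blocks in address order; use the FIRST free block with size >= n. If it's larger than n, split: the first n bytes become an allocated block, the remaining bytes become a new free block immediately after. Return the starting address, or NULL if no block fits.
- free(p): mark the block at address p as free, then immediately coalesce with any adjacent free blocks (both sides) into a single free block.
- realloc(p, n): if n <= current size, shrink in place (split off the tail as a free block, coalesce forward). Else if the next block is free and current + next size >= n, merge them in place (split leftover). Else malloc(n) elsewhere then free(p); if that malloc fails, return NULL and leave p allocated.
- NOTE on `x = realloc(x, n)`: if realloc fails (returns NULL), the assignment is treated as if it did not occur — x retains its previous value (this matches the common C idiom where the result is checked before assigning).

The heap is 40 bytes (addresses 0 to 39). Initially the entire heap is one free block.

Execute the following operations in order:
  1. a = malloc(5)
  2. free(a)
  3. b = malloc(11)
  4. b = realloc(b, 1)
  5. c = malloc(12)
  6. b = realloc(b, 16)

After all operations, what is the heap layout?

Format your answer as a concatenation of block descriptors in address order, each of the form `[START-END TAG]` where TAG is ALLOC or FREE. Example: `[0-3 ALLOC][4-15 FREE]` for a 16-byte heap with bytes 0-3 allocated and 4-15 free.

Answer: [0-0 FREE][1-12 ALLOC][13-28 ALLOC][29-39 FREE]

Derivation:
Op 1: a = malloc(5) -> a = 0; heap: [0-4 ALLOC][5-39 FREE]
Op 2: free(a) -> (freed a); heap: [0-39 FREE]
Op 3: b = malloc(11) -> b = 0; heap: [0-10 ALLOC][11-39 FREE]
Op 4: b = realloc(b, 1) -> b = 0; heap: [0-0 ALLOC][1-39 FREE]
Op 5: c = malloc(12) -> c = 1; heap: [0-0 ALLOC][1-12 ALLOC][13-39 FREE]
Op 6: b = realloc(b, 16) -> b = 13; heap: [0-0 FREE][1-12 ALLOC][13-28 ALLOC][29-39 FREE]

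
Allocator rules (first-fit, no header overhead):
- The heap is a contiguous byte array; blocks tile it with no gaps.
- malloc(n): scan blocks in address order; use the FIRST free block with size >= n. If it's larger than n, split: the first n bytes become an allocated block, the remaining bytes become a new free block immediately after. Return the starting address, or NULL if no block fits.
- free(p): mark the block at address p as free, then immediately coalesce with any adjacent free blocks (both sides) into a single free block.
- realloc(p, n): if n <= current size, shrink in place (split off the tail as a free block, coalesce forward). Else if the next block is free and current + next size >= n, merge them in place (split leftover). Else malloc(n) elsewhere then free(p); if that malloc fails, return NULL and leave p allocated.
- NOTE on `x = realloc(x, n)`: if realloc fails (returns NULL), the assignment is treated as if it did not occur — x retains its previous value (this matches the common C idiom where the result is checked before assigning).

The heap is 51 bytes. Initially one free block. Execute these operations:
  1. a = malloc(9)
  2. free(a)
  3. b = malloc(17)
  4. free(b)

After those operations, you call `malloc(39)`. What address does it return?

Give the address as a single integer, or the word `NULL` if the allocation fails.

Op 1: a = malloc(9) -> a = 0; heap: [0-8 ALLOC][9-50 FREE]
Op 2: free(a) -> (freed a); heap: [0-50 FREE]
Op 3: b = malloc(17) -> b = 0; heap: [0-16 ALLOC][17-50 FREE]
Op 4: free(b) -> (freed b); heap: [0-50 FREE]
malloc(39): first-fit scan over [0-50 FREE] -> 0

Answer: 0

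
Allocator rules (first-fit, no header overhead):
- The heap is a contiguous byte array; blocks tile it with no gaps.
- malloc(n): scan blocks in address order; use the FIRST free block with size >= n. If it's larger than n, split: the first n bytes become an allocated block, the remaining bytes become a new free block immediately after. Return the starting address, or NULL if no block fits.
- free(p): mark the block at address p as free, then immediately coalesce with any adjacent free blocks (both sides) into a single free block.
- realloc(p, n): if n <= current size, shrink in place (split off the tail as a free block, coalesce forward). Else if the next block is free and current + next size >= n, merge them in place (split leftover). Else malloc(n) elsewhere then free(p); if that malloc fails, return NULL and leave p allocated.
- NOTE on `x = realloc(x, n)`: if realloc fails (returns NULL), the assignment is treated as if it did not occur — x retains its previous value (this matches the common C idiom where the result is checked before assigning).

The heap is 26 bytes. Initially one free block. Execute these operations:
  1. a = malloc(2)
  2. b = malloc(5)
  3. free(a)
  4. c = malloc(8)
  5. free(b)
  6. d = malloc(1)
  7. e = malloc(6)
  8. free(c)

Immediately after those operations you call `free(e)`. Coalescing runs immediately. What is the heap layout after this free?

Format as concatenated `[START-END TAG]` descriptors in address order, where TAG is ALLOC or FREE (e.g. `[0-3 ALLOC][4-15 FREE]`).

Op 1: a = malloc(2) -> a = 0; heap: [0-1 ALLOC][2-25 FREE]
Op 2: b = malloc(5) -> b = 2; heap: [0-1 ALLOC][2-6 ALLOC][7-25 FREE]
Op 3: free(a) -> (freed a); heap: [0-1 FREE][2-6 ALLOC][7-25 FREE]
Op 4: c = malloc(8) -> c = 7; heap: [0-1 FREE][2-6 ALLOC][7-14 ALLOC][15-25 FREE]
Op 5: free(b) -> (freed b); heap: [0-6 FREE][7-14 ALLOC][15-25 FREE]
Op 6: d = malloc(1) -> d = 0; heap: [0-0 ALLOC][1-6 FREE][7-14 ALLOC][15-25 FREE]
Op 7: e = malloc(6) -> e = 1; heap: [0-0 ALLOC][1-6 ALLOC][7-14 ALLOC][15-25 FREE]
Op 8: free(c) -> (freed c); heap: [0-0 ALLOC][1-6 ALLOC][7-25 FREE]
free(e): e = 1 -> block [1-6 ALLOC]; mark free, coalesce with adjacent free neighbors -> [0-0 ALLOC][1-25 FREE]

Answer: [0-0 ALLOC][1-25 FREE]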